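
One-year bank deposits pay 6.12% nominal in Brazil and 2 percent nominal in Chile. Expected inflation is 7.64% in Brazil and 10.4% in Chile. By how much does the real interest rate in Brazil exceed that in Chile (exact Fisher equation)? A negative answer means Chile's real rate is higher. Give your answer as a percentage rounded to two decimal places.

Brazil: (1 + 0.0612)/(1 + 0.0764) − 1 = -1.4121%
Chile: (1 + 0.0200)/(1 + 0.1040) − 1 = -7.6087%
Differential = -1.4121% − (-7.6087%) = 6.1966% → 6.20%.

6.20%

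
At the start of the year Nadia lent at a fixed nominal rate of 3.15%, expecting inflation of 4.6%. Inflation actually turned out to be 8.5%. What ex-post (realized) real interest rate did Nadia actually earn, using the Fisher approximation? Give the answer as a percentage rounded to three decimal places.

Ex-post: 3.15% − 8.5% = -5.350%
So the realized real rate is -5.350%.

-5.350%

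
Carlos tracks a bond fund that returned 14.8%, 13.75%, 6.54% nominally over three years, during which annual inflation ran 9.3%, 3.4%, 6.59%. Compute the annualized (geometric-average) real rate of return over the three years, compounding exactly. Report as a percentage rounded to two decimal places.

Compound the nominal returns: 1.1480 × 1.1375 × 1.0654 = 1.39125259.
Compound inflation: 1.0930 × 1.0340 × 1.0659 = 1.20463968.
Deflate: 1.39125259 / 1.20463968 = 1.15491181.
Annualized real rate = 1.15491181^(1/3) − 1 = 4.9179% → 4.92%.

4.92%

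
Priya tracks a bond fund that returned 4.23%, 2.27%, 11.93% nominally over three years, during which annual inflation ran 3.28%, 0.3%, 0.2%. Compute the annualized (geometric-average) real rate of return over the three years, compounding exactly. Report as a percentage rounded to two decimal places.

Nominal growth factor = 1.0423 × 1.0227 × 1.1193 = 1.19312926
Price-level growth factor = 1.0328 × 1.0030 × 1.0020 = 1.03797020
Real growth factor = 1.19312926 / 1.03797020 = 1.14948316
Annualized real rate = 1.14948316^(1/3) − 1 = 4.7533% → 4.75%.

4.75%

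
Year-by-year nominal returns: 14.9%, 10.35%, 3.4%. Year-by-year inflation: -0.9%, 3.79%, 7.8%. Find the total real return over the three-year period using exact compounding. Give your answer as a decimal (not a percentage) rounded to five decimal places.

Compound the nominal returns: 1.1490 × 1.1035 × 1.0340 = 1.311031.
Compound inflation: 0.9910 × 1.0379 × 1.0780 = 1.108786.
Deflate: 1.311031 / 1.108786 = 1.182402.
Total real return = 1.182402 − 1 → 0.18240.

0.18240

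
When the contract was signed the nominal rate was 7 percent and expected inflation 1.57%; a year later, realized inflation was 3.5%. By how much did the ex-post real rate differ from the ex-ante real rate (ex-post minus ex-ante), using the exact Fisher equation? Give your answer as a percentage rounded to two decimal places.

Ex-ante: (1 + 0.0700)/(1 + 0.0157) − 1 = 5.3461%
Ex-post: (1 + 0.0700)/(1 + 0.0350) − 1 = 3.3816%
Difference (ex-post − ex-ante) = -1.9644% → -1.96%.

-1.96%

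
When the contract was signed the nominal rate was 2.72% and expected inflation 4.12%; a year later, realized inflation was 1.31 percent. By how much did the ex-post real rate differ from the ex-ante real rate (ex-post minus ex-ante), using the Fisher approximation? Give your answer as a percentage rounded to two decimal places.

2.81%

Ex-ante: 2.72% − 4.12% = -1.400%
Ex-post: 2.72% − 1.31% = 1.410%
Difference (ex-post − ex-ante) = 2.8100% → 2.81%.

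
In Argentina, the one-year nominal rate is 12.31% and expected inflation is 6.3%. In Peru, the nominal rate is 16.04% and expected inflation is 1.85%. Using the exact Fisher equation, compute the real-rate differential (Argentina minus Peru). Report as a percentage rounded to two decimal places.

Argentina: (1 + 0.1231)/(1 + 0.0630) − 1 = 5.6538%
Peru: (1 + 0.1604)/(1 + 0.0185) − 1 = 13.9323%
Differential = 5.6538% − 13.9323% = -8.2784% → -8.28%.

-8.28%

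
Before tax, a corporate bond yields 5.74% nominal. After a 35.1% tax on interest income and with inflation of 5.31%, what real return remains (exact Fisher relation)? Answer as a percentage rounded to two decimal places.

-1.50%

After-tax nominal return = 5.74% × (1 − 0.351) = 3.72526%.
1 + r = 1.0372526 / 1.05310 = 0.984952
After-tax real rate = 0.984952 − 1 → -1.50%.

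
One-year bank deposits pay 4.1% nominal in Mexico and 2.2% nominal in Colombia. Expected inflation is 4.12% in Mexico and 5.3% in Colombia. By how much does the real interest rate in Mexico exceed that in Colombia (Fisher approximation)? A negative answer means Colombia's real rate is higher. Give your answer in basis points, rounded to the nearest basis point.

308 basis points

Mexico: 4.1% − 4.12% = -0.020%
Colombia: 2.2% − 5.3% = -3.100%
Differential = 3.080% → 308 basis points.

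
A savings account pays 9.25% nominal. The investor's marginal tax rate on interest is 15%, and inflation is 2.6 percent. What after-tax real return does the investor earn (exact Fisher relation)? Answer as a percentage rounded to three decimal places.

5.129%

After-tax nominal return = 9.25% × (1 − 0.15) = 7.8625%.
1 + r = 1.078625 / 1.02600 = 1.051291
After-tax real rate = 1.051291 − 1 → 5.129%.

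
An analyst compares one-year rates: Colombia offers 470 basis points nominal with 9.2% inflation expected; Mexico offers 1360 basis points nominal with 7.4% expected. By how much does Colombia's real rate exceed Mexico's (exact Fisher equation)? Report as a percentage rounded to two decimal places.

-9.89%

Colombia: (1 + 0.0470)/(1 + 0.0920) − 1 = -4.1209%
Mexico: (1 + 0.1360)/(1 + 0.0740) − 1 = 5.7728%
Differential = -4.1209% − 5.7728% = -9.8937% → -9.89%.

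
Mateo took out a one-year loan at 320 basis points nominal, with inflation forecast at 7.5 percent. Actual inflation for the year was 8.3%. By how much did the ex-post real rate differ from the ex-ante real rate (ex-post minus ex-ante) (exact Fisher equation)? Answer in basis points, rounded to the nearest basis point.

-71 basis points

Ex-ante: (1 + 0.0320)/(1 + 0.0750) − 1 = -4.0000%
Ex-post: (1 + 0.0320)/(1 + 0.0830) − 1 = -4.7091%
Difference (ex-post − ex-ante) = -0.7091% → -71 basis points.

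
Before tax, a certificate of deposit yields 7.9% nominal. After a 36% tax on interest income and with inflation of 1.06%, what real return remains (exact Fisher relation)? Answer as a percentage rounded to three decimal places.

After-tax nominal return = 7.9% × (1 − 0.36) = 5.0560%.
1 + r = 1.05056 / 1.01060 = 1.039541
After-tax real rate = 1.039541 − 1 → 3.954%.

3.954%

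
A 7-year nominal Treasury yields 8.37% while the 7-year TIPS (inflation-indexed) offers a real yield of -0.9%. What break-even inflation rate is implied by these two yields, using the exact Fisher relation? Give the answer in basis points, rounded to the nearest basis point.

935 basis points

(1 + π) = (1 + i)/(1 + r) = 1.08370 / 0.99100 = 1.093542
Break-even inflation = 1.093542 − 1 → 935 basis points.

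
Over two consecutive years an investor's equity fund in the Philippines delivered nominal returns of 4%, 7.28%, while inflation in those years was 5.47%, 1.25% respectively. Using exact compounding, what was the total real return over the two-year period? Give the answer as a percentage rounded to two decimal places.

Nominal growth factor = 1.0400 × 1.0728 = 1.115712
Price-level growth factor = 1.0547 × 1.0125 = 1.067884
Real growth factor = 1.115712 / 1.067884 = 1.044788
Total real return = 1.044788 − 1 → 4.48%.

4.48%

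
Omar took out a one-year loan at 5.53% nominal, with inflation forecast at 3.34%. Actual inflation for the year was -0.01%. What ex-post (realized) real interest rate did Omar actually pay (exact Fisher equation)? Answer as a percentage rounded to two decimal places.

Ex-post: (1 + 0.0553)/(1 − 0.0001) − 1 = 5.5406%
So the realized real rate is 5.54%.

5.54%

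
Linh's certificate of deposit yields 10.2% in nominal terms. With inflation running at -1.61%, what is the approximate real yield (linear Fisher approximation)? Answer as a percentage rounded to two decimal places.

r ≈ i − π = 10.2% − (-1.61%) = 11.81%.

11.81%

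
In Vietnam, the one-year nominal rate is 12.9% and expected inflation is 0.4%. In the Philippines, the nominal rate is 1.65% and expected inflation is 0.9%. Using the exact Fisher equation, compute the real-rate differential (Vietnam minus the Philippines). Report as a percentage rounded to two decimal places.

Vietnam: (1 + 0.1290)/(1 + 0.0040) − 1 = 12.4502%
The Philippines: (1 + 0.0165)/(1 + 0.0090) − 1 = 0.7433%
Differential = 12.4502% − 0.7433% = 11.7069% → 11.71%.

11.71%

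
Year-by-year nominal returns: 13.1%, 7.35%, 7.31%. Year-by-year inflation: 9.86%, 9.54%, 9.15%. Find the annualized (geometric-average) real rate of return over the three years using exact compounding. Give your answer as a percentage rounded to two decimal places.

-0.27%

Nominal growth factor = 1.1310 × 1.0735 × 1.0731 = 1.30288129
Price-level growth factor = 1.0986 × 1.0954 × 1.0915 = 1.31351813
Real growth factor = 1.30288129 / 1.31351813 = 0.99190203
Annualized real rate = 0.99190203^(1/3) − 1 = -0.2707% → -0.27%.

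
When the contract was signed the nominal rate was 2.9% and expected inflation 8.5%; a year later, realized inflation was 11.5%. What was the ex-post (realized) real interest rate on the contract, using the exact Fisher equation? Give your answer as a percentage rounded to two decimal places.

Ex-post: (1 + 0.0290)/(1 + 0.1150) − 1 = -7.7130%
So the realized real rate is -7.71%.

-7.71%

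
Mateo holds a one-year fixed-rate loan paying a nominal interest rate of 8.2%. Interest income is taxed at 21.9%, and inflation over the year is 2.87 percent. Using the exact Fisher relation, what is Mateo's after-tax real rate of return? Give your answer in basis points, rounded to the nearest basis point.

After-tax nominal return = 8.2% × (1 − 0.219) = 6.4042%.
1 + r = 1.064042 / 1.02870 = 1.034356
After-tax real rate = 1.034356 − 1 → 344 basis points.

344 basis points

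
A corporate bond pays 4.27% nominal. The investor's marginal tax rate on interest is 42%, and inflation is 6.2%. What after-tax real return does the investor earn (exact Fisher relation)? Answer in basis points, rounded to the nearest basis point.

After-tax nominal return = 4.27% × (1 − 0.42) = 2.4766%.
1 + r = 1.024766 / 1.06200 = 0.964940
After-tax real rate = 0.964940 − 1 → -351 basis points.

-351 basis points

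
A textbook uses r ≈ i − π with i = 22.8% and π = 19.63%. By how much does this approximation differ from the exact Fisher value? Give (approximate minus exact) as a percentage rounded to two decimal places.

Approximate: r ≈ 22.800% − 19.630% = 3.1700%
Exact: (1 + 0.2280)/(1 + 0.1963) − 1 = 2.6498%
Error = 3.1700% − 2.6498% = 0.5202% → 0.52%.

0.52%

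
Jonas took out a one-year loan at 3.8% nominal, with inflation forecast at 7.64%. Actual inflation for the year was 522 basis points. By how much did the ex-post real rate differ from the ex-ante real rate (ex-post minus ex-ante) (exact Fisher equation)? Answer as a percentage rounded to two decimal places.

2.22%

Ex-ante: (1 + 0.0380)/(1 + 0.0764) − 1 = -3.5674%
Ex-post: (1 + 0.0380)/(1 + 0.0522) − 1 = -1.3496%
Difference (ex-post − ex-ante) = 2.2179% → 2.22%.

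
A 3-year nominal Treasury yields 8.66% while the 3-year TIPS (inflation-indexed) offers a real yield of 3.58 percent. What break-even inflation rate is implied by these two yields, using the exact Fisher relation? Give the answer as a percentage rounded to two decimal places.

(1 + π) = (1 + i)/(1 + r) = 1.08660 / 1.03580 = 1.049044
Break-even inflation = 1.049044 − 1 → 4.90%.

4.90%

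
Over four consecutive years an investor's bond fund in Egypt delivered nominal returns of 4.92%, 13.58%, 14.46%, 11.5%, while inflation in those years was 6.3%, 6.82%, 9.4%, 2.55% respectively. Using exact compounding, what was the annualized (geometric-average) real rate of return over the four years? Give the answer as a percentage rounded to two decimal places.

4.53%

Nominal growth factor = 1.0492 × 1.1358 × 1.1446 × 1.1150 = 1.52085831
Price-level growth factor = 1.0630 × 1.0682 × 1.0940 × 1.0255 = 1.27391023
Real growth factor = 1.52085831 / 1.27391023 = 1.19385046
Annualized real rate = 1.19385046^(1/4) − 1 = 4.5292% → 4.53%.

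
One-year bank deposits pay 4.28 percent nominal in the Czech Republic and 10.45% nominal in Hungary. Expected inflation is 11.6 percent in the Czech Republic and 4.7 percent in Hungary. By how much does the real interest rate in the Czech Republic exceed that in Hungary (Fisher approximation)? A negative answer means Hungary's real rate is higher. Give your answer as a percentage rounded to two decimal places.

The Czech Republic: 4.28% − 11.6% = -7.320%
Hungary: 10.45% − 4.7% = 5.750%
Differential = -13.070% → -13.07%.

-13.07%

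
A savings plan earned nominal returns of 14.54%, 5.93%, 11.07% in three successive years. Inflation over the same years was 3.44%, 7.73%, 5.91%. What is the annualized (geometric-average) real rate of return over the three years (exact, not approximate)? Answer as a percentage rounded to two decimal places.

4.52%

Nominal growth factor = 1.1454 × 1.0593 × 1.1107 = 1.34763699
Price-level growth factor = 1.0344 × 1.0773 × 1.0591 = 1.18021774
Real growth factor = 1.34763699 / 1.18021774 = 1.14185454
Annualized real rate = 1.14185454^(1/3) − 1 = 4.5210% → 4.52%.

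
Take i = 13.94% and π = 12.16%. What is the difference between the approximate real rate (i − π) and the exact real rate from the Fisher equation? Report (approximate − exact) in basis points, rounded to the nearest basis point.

19 basis points

Approximate: r ≈ 13.940% − 12.160% = 1.7800%
Exact: (1 + 0.1394)/(1 + 0.1216) − 1 = 1.5870%
Error = 1.7800% − 1.5870% = 0.1930% → 19 basis points.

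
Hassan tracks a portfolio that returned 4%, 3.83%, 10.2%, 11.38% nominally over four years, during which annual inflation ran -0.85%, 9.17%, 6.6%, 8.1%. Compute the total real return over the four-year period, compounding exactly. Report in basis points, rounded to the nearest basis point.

Compound the nominal returns: 1.0400 × 1.0383 × 1.1020 × 1.1138 = 1.325394.
Compound inflation: 0.9915 × 1.0917 × 1.0660 × 1.0810 = 1.247323.
Deflate: 1.325394 / 1.247323 = 1.062591.
Total real return = 1.062591 − 1 → 626 basis points.

626 basis points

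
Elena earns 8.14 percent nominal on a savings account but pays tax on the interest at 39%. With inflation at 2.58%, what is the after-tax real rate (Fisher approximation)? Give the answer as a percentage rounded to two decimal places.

2.39%

After-tax nominal return = 8.14% × (1 − 0.39) = 4.9654%.
r ≈ 4.9654% − 2.58% → 2.39%.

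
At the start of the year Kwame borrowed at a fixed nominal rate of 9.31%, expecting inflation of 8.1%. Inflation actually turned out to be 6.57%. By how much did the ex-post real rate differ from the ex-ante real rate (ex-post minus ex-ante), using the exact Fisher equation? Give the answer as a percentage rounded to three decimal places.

Ex-ante: (1 + 0.0931)/(1 + 0.0810) − 1 = 1.1193%
Ex-post: (1 + 0.0931)/(1 + 0.0657) − 1 = 2.5711%
Difference (ex-post − ex-ante) = 1.4517% → 1.452%.

1.452%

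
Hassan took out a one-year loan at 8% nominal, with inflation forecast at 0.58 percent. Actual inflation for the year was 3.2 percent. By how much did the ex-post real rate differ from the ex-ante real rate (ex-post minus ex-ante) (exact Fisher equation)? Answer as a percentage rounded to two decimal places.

-2.73%

Ex-ante: (1 + 0.0800)/(1 + 0.0058) − 1 = 7.3772%
Ex-post: (1 + 0.0800)/(1 + 0.0320) − 1 = 4.6512%
Difference (ex-post − ex-ante) = -2.7260% → -2.73%.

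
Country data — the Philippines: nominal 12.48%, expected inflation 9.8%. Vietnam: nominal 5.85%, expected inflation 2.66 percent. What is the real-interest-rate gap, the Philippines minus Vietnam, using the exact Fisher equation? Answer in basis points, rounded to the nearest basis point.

The Philippines: (1 + 0.1248)/(1 + 0.0980) − 1 = 2.4408%
Vietnam: (1 + 0.0585)/(1 + 0.0266) − 1 = 3.1073%
Differential = 2.4408% − 3.1073% = -0.6665% → -67 basis points.

-67 basis points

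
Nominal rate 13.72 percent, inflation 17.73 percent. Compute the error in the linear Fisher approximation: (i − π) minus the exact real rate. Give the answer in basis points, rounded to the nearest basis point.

-60 basis points

Approximate: r ≈ 13.720% − 17.730% = -4.0100%
Exact: (1 + 0.1372)/(1 + 0.1773) − 1 = -3.4061%
Error = -4.0100% − (-3.4061%) = -0.6039% → -60 basis points.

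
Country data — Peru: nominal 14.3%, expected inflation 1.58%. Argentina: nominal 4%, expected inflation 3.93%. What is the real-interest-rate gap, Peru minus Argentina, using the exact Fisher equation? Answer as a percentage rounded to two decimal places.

12.45%

Peru: (1 + 0.1430)/(1 + 0.0158) − 1 = 12.5222%
Argentina: (1 + 0.0400)/(1 + 0.0393) − 1 = 0.0674%
Differential = 12.5222% − 0.0674% = 12.4548% → 12.45%.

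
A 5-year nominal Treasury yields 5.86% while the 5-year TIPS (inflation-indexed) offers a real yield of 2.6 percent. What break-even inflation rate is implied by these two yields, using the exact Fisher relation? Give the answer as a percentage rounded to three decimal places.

(1 + π) = (1 + i)/(1 + r) = 1.05860 / 1.02600 = 1.031774
Break-even inflation = 1.031774 − 1 → 3.177%.

3.177%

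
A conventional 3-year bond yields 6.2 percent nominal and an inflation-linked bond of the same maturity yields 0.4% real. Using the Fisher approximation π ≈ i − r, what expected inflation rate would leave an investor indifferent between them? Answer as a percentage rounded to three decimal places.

π ≈ i − r = 6.2% − 0.4% → 5.800%.

5.800%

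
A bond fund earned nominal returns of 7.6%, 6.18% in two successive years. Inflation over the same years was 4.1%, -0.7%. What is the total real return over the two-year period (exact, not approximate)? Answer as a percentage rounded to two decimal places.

10.52%

Nominal growth factor = 1.0760 × 1.0618 = 1.142497
Price-level growth factor = 1.0410 × 0.9930 = 1.033713
Real growth factor = 1.142497 / 1.033713 = 1.105236
Total real return = 1.105236 − 1 → 10.52%.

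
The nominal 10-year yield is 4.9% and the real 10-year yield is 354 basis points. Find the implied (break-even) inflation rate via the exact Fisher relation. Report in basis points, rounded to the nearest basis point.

(1 + π) = (1 + i)/(1 + r) = 1.04900 / 1.03540 = 1.013135
Break-even inflation = 1.013135 − 1 → 131 basis points.

131 basis points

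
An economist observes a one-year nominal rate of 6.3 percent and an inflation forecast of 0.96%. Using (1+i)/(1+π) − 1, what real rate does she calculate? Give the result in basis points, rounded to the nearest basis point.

529 basis points

1 + r = 1.06300 / 1.00960 = 1.052892
r = 1.052892 − 1 = 5.2892%, i.e. 529 basis points.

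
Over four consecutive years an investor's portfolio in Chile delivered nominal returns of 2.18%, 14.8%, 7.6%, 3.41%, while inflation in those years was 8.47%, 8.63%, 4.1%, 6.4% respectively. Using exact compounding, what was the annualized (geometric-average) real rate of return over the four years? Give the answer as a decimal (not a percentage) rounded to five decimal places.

0.00002

Compound the nominal returns: 1.0218 × 1.1480 × 1.0760 × 1.0341 = 1.30521662.
Compound inflation: 1.0847 × 1.0863 × 1.0410 × 1.0640 = 1.30512400.
Deflate: 1.30521662 / 1.30512400 = 1.00007097.
Annualized real rate = 1.00007097^(1/4) − 1 = 0.0018% → 0.00002.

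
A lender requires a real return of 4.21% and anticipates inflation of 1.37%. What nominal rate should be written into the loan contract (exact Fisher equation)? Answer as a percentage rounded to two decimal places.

(1 + i) = (1 + r)(1 + π) = 1.04210 × 1.01370 = 1.05637677
i = 1.05637677 − 1, so the required nominal rate is 5.64%.

5.64%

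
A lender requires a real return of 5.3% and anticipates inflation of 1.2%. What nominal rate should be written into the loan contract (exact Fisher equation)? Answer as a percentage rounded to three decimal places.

6.564%

(1 + i) = (1 + r)(1 + π) = 1.05300 × 1.01200 = 1.065636
i = 1.065636 − 1, so the required nominal rate is 6.564%.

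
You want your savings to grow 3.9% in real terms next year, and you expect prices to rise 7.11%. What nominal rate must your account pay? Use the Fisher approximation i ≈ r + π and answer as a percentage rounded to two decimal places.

11.01%

i ≈ r + π = 3.9% + 7.11% = 11.01%.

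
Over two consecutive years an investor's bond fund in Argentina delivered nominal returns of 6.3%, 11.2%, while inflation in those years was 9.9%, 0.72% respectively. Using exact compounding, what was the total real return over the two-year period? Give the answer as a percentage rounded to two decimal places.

6.79%

Nominal growth factor = 1.0630 × 1.1120 = 1.182056
Price-level growth factor = 1.0990 × 1.0072 = 1.106913
Real growth factor = 1.182056 / 1.106913 = 1.067885
Total real return = 1.067885 − 1 → 6.79%.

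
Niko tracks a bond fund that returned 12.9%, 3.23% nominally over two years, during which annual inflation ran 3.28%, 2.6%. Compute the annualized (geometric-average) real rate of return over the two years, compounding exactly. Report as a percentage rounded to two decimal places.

Nominal growth factor = 1.1290 × 1.0323 = 1.16546670
Price-level growth factor = 1.0328 × 1.0260 = 1.05965280
Real growth factor = 1.16546670 / 1.05965280 = 1.09985714
Annualized real rate = 1.09985714^(1/2) − 1 = 4.8741% → 4.87%.

4.87%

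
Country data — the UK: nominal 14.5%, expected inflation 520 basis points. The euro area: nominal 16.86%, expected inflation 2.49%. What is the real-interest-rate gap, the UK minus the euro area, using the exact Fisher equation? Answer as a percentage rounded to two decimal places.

-5.18%

The UK: (1 + 0.1450)/(1 + 0.0520) − 1 = 8.8403%
The euro area: (1 + 0.1686)/(1 + 0.0249) − 1 = 14.0209%
Differential = 8.8403% − 14.0209% = -5.1806% → -5.18%.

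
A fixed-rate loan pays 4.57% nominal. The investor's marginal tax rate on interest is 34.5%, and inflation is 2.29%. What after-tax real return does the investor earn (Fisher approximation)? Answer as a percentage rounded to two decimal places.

After-tax nominal return = 4.57% × (1 − 0.345) = 2.99335%.
r ≈ 2.99335% − 2.29% → 0.70%.

0.70%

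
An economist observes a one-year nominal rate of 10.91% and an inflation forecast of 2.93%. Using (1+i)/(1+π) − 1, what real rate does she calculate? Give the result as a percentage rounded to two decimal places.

7.75%

By the Fisher relation, 1 + r = (1 + i)/(1 + π).
1 + r = 1.10910 / 1.02930 = 1.077528
r = 1.077528 − 1 = 7.7528%, i.e. 7.75%.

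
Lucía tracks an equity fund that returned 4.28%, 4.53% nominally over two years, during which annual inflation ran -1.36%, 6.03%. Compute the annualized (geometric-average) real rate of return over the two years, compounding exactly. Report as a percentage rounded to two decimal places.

2.09%

Nominal growth factor = 1.0428 × 1.0453 = 1.09003884
Price-level growth factor = 0.9864 × 1.0603 = 1.04587992
Real growth factor = 1.09003884 / 1.04587992 = 1.04222179
Annualized real rate = 1.04222179^(1/2) − 1 = 2.0893% → 2.09%.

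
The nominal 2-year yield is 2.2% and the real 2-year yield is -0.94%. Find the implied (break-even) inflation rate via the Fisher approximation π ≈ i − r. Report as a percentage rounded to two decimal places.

3.14%

π ≈ i − r = 2.2% − (-0.94%) → 3.14%.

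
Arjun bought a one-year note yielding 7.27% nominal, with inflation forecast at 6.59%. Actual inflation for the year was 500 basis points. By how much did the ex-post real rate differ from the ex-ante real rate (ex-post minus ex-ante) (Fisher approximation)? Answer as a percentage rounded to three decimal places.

1.590%

Ex-ante: 7.27% − 6.59% = 0.680%
Ex-post: 7.27% − 5% = 2.270%
Difference (ex-post − ex-ante) = 1.5900% → 1.590%.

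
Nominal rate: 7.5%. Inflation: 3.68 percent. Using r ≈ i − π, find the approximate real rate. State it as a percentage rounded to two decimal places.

3.82%

r ≈ i − π = 7.5% − 3.68% = 3.82%.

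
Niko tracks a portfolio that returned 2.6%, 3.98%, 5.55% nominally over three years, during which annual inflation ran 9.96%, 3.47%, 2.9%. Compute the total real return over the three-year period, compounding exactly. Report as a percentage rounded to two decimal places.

Compound the nominal returns: 1.0260 × 1.0398 × 1.0555 = 1.126044.
Compound inflation: 1.0996 × 1.0347 × 1.0290 = 1.170751.
Deflate: 1.126044 / 1.170751 = 0.961813.
Total real return = 0.961813 − 1 → -3.82%.

-3.82%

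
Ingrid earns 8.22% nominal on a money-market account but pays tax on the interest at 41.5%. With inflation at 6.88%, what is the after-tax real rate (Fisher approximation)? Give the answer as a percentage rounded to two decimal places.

After-tax nominal return = 8.22% × (1 − 0.415) = 4.8087%.
r ≈ 4.8087% − 6.88% → -2.07%.

-2.07%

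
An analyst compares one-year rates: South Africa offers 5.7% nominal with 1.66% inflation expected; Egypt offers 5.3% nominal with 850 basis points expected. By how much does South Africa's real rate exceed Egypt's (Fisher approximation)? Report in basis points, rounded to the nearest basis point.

724 basis points

South Africa: 5.7% − 1.66% = 4.040%
Egypt: 5.3% − 8.5% = -3.200%
Differential = 7.240% → 724 basis points.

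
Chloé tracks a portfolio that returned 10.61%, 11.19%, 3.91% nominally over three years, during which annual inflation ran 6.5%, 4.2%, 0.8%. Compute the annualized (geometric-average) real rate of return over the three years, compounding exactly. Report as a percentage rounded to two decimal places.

4.54%

Nominal growth factor = 1.1061 × 1.1119 × 1.0391 = 1.27796061
Price-level growth factor = 1.0650 × 1.0420 × 1.0080 = 1.11860784
Real growth factor = 1.27796061 / 1.11860784 = 1.14245633
Annualized real rate = 1.14245633^(1/3) − 1 = 4.5394% → 4.54%.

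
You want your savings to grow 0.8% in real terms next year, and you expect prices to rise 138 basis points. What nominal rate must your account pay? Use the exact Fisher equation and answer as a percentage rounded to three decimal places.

2.191%

(1 + i) = (1 + r)(1 + π) = 1.00800 × 1.01380 = 1.0219104
i = 1.0219104 − 1, so the required nominal rate is 2.191%.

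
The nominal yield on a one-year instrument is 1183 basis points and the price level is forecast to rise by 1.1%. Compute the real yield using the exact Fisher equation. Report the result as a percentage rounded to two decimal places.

10.61%

By the Fisher relation, 1 + r = (1 + i)/(1 + π).
1 + r = 1.11830 / 1.01100 = 1.106133
r = 1.106133 − 1 = 10.6133%, i.e. 10.61%.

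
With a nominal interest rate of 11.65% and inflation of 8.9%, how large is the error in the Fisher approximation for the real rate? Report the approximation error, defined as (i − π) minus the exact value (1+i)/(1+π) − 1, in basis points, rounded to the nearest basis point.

22 basis points

Approximate: r ≈ 11.650% − 8.900% = 2.7500%
Exact: (1 + 0.1165)/(1 + 0.0890) − 1 = 2.5253%
Error = 2.7500% − 2.5253% = 0.2247% → 22 basis points.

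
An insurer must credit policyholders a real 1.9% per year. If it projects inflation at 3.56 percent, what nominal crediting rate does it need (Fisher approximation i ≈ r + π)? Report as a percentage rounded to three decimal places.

i ≈ r + π = 1.9% + 3.56% = 5.460%.

5.460%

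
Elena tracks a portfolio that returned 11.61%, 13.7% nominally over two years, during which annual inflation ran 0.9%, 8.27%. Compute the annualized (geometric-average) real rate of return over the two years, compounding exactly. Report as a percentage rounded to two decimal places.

Nominal growth factor = 1.1161 × 1.1370 = 1.26900570
Price-level growth factor = 1.0090 × 1.0827 = 1.09244430
Real growth factor = 1.26900570 / 1.09244430 = 1.16162051
Annualized real rate = 1.16162051^(1/2) − 1 = 7.7785% → 7.78%.

7.78%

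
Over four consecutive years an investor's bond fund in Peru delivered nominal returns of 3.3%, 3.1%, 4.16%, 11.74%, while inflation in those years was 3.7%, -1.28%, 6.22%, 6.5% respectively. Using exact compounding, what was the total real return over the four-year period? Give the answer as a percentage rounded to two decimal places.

7.04%

Nominal growth factor = 1.0330 × 1.0310 × 1.0416 × 1.1174 = 1.239563
Price-level growth factor = 1.0370 × 0.9872 × 1.0622 × 1.0650 = 1.158083
Real growth factor = 1.239563 / 1.158083 = 1.070357
Total real return = 1.070357 − 1 → 7.04%.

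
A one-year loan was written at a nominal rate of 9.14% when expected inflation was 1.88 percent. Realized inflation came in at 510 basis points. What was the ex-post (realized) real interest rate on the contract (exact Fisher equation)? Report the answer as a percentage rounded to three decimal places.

Ex-post: (1 + 0.0914)/(1 + 0.0510) − 1 = 3.8440%
So the realized real rate is 3.844%.

3.844%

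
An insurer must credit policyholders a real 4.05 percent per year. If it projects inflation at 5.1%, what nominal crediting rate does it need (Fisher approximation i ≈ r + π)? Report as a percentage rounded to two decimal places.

i ≈ r + π = 4.05% + 5.1% = 9.15%.

9.15%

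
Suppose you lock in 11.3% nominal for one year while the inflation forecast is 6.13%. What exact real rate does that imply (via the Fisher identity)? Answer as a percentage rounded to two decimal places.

4.87%

By the Fisher identity, 1 + r = (1 + i)/(1 + π).
1 + r = 1.11300 / 1.06130 = 1.048714
r = 1.048714 − 1 = 4.8714%, i.e. 4.87%.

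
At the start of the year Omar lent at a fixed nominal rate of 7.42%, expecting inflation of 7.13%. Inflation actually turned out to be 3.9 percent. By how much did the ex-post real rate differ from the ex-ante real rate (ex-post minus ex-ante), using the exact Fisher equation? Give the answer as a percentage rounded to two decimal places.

3.12%

Ex-ante: (1 + 0.0742)/(1 + 0.0713) − 1 = 0.2707%
Ex-post: (1 + 0.0742)/(1 + 0.0390) − 1 = 3.3879%
Difference (ex-post − ex-ante) = 3.1172% → 3.12%.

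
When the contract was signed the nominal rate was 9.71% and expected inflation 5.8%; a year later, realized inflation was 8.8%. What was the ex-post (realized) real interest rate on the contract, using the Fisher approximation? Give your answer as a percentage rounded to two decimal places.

Ex-post: 9.71% − 8.8% = 0.910%
So the realized real rate is 0.91%.

0.91%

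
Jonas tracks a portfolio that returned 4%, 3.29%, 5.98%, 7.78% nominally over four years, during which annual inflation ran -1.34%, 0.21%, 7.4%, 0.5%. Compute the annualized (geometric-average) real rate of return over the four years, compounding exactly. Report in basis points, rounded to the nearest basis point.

Nominal growth factor = 1.0400 × 1.0329 × 1.0598 × 1.0778 = 1.22702585
Price-level growth factor = 0.9866 × 1.0021 × 1.0740 × 1.0050 = 1.06714275
Real growth factor = 1.22702585 / 1.06714275 = 1.14982354
Annualized real rate = 1.14982354^(1/4) − 1 = 3.5518% → 355 basis points.

355 basis points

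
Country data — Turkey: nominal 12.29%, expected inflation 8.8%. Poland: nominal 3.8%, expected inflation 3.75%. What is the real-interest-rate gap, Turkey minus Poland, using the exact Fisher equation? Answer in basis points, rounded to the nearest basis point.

Turkey: (1 + 0.1229)/(1 + 0.0880) − 1 = 3.2077%
Poland: (1 + 0.0380)/(1 + 0.0375) − 1 = 0.0482%
Differential = 3.2077% − 0.0482% = 3.1595% → 316 basis points.

316 basis points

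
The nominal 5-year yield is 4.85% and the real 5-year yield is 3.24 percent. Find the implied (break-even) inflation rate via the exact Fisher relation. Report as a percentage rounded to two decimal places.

1.56%

(1 + π) = (1 + i)/(1 + r) = 1.04850 / 1.03240 = 1.015595
Break-even inflation = 1.015595 − 1 → 1.56%.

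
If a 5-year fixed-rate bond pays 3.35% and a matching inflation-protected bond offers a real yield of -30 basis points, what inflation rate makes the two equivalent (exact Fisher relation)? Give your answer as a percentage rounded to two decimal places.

3.66%

(1 + π) = (1 + i)/(1 + r) = 1.03350 / 0.99700 = 1.036610
Break-even inflation = 1.036610 − 1 → 3.66%.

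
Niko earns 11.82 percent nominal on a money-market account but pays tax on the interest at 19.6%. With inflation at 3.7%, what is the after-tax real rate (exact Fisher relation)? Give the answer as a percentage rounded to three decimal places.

5.596%

After-tax nominal return = 11.82% × (1 − 0.196) = 9.50328%.
1 + r = 1.0950328 / 1.03700 = 1.055962
After-tax real rate = 1.055962 − 1 → 5.596%.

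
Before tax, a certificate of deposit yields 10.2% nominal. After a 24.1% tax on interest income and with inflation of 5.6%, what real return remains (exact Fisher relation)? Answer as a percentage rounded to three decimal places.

2.028%

After-tax nominal return = 10.2% × (1 − 0.241) = 7.7418%.
1 + r = 1.077418 / 1.05600 = 1.020282
After-tax real rate = 1.020282 − 1 → 2.028%.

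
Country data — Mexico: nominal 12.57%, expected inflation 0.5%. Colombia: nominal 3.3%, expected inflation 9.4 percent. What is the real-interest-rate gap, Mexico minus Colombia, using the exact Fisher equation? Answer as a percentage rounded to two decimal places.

17.59%

Mexico: (1 + 0.1257)/(1 + 0.0050) − 1 = 12.0100%
Colombia: (1 + 0.0330)/(1 + 0.0940) − 1 = -5.5759%
Differential = 12.0100% − (-5.5759%) = 17.5858% → 17.59%.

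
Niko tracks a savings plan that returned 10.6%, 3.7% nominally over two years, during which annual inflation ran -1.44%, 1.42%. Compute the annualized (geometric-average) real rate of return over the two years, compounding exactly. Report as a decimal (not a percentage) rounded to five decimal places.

0.07116

Nominal growth factor = 1.1060 × 1.0370 = 1.14692200
Price-level growth factor = 0.9856 × 1.0142 = 0.99959552
Real growth factor = 1.14692200 / 0.99959552 = 1.14738609
Annualized real rate = 1.14738609^(1/2) − 1 = 7.1161% → 0.07116.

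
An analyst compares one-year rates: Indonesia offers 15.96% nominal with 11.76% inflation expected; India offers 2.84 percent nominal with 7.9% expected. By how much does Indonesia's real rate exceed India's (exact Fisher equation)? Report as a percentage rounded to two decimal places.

Indonesia: (1 + 0.1596)/(1 + 0.1176) − 1 = 3.7581%
India: (1 + 0.0284)/(1 + 0.0790) − 1 = -4.6895%
Differential = 3.7581% − (-4.6895%) = 8.4476% → 8.45%.

8.45%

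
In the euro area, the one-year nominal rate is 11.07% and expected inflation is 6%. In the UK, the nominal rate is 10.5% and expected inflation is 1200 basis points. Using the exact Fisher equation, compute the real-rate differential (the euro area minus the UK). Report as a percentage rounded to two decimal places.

6.12%

The euro area: (1 + 0.1107)/(1 + 0.0600) − 1 = 4.7830%
The UK: (1 + 0.1050)/(1 + 0.1200) − 1 = -1.3393%
Differential = 4.7830% − (-1.3393%) = 6.1223% → 6.12%.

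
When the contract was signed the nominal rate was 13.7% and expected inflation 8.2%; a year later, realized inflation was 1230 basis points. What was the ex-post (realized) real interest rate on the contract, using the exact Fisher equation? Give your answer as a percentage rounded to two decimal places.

1.25%

Ex-post: (1 + 0.1370)/(1 + 0.1230) − 1 = 1.2467%
So the realized real rate is 1.25%.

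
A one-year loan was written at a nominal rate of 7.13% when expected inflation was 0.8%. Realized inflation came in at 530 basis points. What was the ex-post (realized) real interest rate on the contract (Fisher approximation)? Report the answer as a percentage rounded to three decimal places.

Ex-post: 7.13% − 5.3% = 1.830%
So the realized real rate is 1.830%.

1.830%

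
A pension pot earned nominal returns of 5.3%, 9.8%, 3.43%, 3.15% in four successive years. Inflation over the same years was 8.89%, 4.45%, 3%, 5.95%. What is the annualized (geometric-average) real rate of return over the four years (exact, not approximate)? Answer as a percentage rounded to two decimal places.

-0.15%

Nominal growth factor = 1.0530 × 1.0980 × 1.0343 × 1.0315 = 1.23352078
Price-level growth factor = 1.0889 × 1.0445 × 1.0300 × 1.0595 = 1.24117960
Real growth factor = 1.23352078 / 1.24117960 = 0.99382940
Annualized real rate = 0.99382940^(1/4) − 1 = -0.1546% → -0.15%.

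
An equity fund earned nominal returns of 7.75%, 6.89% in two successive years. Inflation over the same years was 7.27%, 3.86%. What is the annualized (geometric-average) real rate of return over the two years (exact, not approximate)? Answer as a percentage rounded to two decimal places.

1.67%

Compound the nominal returns: 1.0775 × 1.0689 = 1.15173975.
Compound inflation: 1.0727 × 1.0386 = 1.11410622.
Deflate: 1.15173975 / 1.11410622 = 1.03377912.
Annualized real rate = 1.03377912^(1/2) − 1 = 1.6749% → 1.67%.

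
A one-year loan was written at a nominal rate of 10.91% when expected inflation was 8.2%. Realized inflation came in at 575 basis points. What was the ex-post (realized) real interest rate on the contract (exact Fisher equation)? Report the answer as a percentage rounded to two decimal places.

Ex-post: (1 + 0.1091)/(1 + 0.0575) − 1 = 4.8794%
So the realized real rate is 4.88%.

4.88%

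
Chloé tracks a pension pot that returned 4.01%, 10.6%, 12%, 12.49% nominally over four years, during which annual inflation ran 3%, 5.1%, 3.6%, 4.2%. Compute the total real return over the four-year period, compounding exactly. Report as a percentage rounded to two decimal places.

24.02%

Compound the nominal returns: 1.0401 × 1.1060 × 1.1200 × 1.1249 = 1.449313.
Compound inflation: 1.0300 × 1.0510 × 1.0360 × 1.0420 = 1.168604.
Deflate: 1.449313 / 1.168604 = 1.240209.
Total real return = 1.240209 − 1 → 24.02%.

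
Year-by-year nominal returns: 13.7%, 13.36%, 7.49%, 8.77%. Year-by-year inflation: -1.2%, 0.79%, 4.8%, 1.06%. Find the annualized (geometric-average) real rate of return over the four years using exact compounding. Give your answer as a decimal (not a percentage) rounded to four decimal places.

Nominal growth factor = 1.1370 × 1.1336 × 1.0749 × 1.0877 = 1.50694532
Price-level growth factor = 0.9880 × 1.0079 × 1.0480 × 1.0106 = 1.05466605
Real growth factor = 1.50694532 / 1.05466605 = 1.42883647
Annualized real rate = 1.42883647^(1/4) − 1 = 9.3316% → 0.0933.

0.0933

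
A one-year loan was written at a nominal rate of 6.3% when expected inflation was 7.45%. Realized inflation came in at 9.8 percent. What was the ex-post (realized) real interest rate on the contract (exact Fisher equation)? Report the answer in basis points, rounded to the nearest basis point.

Ex-post: (1 + 0.0630)/(1 + 0.0980) − 1 = -3.1876%
So the realized real rate is -319 basis points.

-319 basis points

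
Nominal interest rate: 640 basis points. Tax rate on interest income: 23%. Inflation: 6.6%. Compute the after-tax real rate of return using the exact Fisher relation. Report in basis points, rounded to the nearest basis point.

After-tax nominal return = 6.4% × (1 − 0.23) = 4.9280%.
1 + r = 1.04928 / 1.06600 = 0.984315
After-tax real rate = 0.984315 − 1 → -157 basis points.

-157 basis points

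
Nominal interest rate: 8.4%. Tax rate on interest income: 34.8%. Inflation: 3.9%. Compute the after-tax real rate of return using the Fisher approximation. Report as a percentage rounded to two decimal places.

After-tax nominal return = 8.4% × (1 − 0.348) = 5.4768%.
r ≈ 5.4768% − 3.9% → 1.58%.

1.58%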